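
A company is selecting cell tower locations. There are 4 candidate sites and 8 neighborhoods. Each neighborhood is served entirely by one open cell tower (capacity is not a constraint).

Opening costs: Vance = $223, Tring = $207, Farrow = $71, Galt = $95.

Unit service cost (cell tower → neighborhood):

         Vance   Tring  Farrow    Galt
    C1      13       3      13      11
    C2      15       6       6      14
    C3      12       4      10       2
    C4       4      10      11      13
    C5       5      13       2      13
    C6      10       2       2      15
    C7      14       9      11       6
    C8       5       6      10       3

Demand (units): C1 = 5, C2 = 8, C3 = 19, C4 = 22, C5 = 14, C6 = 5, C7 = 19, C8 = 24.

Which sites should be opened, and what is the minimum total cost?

For any fixed open set, each neighborhood goes to its cheapest open site; total = fixed + service.
{Farrow, Galt}: C1→Galt 11·5=55, C2→Farrow 6·8=48, C3→Galt 2·19=38, C4→Farrow 11·22=242, C5→Farrow 2·14=28, C6→Farrow 2·5=10, C7→Galt 6·19=114, C8→Galt 3·24=72. Service 607; fixed 166; total 773.
{Vance, Farrow, Galt}: service 453 + fixed 389 = 842
{Vance, Galt}: service 599 + fixed 318 = 917
{Vance, Tring, Farrow, Galt}: service 413 + fixed 596 = 1009
(All 15 nonempty subsets were checked; Farrow and Galt is lowest.)

Open Farrow and Galt; minimum total cost 773.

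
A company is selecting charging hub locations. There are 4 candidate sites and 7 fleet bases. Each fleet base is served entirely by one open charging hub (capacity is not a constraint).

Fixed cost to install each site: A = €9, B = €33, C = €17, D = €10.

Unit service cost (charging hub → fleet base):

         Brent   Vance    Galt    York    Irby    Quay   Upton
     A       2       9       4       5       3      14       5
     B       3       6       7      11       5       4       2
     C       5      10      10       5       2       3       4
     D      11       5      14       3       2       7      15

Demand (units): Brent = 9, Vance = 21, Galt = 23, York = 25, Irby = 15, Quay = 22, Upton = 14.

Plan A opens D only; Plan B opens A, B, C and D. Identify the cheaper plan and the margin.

Plan A: {D}: Brent→D 11·9=99, Vance→D 5·21=105, Galt→D 14·23=322, York→D 3·25=75, Irby→D 2·15=30, Quay→D 7·22=154, Upton→D 15·14=210. Service 995; fixed 10; total 1005.
Plan B: {A, B, C, D}: Brent→A 2·9=18, Vance→D 5·21=105, Galt→A 4·23=92, York→D 3·25=75, Irby→C 2·15=30, Quay→C 3·22=66, Upton→B 2·14=28. Service 414; fixed 69; total 483.
Difference: |1005 − 483| = 522.

Plan B is cheaper by 522.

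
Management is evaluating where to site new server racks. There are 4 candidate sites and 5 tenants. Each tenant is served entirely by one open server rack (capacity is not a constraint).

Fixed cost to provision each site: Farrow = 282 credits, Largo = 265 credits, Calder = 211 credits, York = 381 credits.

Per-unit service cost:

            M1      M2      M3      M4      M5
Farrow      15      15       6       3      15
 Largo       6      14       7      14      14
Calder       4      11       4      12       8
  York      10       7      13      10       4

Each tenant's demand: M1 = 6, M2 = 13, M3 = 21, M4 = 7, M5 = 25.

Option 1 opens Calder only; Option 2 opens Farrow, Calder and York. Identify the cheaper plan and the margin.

Option 1: {Calder}: M1→Calder 4·6=24, M2→Calder 11·13=143, M3→Calder 4·21=84, M4→Calder 12·7=84, M5→Calder 8·25=200. Service 535; fixed 211; total 746.
Option 2: {Farrow, Calder, York}: M1→Calder 4·6=24, M2→York 7·13=91, M3→Calder 4·21=84, M4→Farrow 3·7=21, M5→York 4·25=100. Service 320; fixed 874; total 1194.
Difference: |746 − 1194| = 448.

Option 1 is cheaper by 448.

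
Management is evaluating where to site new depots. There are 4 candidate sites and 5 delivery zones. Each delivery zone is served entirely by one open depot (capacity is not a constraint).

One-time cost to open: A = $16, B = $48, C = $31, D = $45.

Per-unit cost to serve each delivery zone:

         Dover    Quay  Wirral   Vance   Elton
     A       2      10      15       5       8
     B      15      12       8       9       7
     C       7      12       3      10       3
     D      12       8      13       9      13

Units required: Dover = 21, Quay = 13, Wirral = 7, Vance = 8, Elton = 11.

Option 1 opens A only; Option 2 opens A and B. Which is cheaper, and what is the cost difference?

Option 1: {A}: Dover→A 2·21=42, Quay→A 10·13=130, Wirral→A 15·7=105, Vance→A 5·8=40, Elton→A 8·11=88. Service 405; fixed 16; total 421.
Option 2: {A, B}: Dover→A 2·21=42, Quay→A 10·13=130, Wirral→B 8·7=56, Vance→A 5·8=40, Elton→B 7·11=77. Service 345; fixed 64; total 409.
Difference: |421 − 409| = 12.

Option 2 is cheaper by 12.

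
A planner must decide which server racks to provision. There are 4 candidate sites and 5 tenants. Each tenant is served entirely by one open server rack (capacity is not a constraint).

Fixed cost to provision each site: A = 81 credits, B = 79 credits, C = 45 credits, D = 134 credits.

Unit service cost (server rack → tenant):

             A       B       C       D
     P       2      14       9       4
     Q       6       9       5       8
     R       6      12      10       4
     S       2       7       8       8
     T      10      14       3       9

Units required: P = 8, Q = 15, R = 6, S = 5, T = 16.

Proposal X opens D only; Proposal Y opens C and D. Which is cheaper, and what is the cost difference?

Proposal X: {D}: P→D 4·8=32, Q→D 8·15=120, R→D 4·6=24, S→D 8·5=40, T→D 9·16=144. Service 360; fixed 134; total 494.
Proposal Y: {C, D}: P→D 4·8=32, Q→C 5·15=75, R→D 4·6=24, S→C 8·5=40, T→C 3·16=48. Service 219; fixed 179; total 398.
Difference: |494 − 398| = 96.

Proposal Y is cheaper by 96.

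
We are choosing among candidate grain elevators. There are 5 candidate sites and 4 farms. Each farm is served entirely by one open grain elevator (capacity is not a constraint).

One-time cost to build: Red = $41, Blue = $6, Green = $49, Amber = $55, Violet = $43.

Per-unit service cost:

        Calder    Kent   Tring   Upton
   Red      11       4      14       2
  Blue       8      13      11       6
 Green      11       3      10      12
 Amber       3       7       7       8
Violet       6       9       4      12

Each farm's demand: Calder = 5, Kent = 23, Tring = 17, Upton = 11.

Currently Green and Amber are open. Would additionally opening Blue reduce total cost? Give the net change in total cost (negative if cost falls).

Current service cost with {Green, Amber}: 291.
Adding Blue: each farm re-picks its cheapest; new service cost 269, saving 22.
Extra fixed cost: 6. Net change = 6 − 22 = -16.
(Totals: 395 → 379.)

Yes — net change −16 (cost falls by 16).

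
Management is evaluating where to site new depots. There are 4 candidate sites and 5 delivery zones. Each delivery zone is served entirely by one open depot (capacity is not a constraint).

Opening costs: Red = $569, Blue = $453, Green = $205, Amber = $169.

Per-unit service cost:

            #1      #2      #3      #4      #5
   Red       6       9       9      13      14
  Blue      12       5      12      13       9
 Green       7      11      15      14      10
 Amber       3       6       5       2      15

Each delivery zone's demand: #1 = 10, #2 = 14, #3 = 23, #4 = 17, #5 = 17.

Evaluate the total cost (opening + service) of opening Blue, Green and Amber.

Total cost: 1229

Each delivery zone is assigned to its cheapest site among the open ones.
{Blue, Green, Amber}: #1→Amber 3·10=30, #2→Blue 5·14=70, #3→Amber 5·23=115, #4→Amber 2·17=34, #5→Blue 9·17=153. Service 402; fixed 827; total 1229.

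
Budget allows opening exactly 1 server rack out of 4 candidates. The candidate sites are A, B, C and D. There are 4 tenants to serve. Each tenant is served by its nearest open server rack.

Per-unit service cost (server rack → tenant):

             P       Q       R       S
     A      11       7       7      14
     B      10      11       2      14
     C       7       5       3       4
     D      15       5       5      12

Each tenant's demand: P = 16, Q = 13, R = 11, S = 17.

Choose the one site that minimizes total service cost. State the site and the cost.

With exactly 1 open, each tenant uses its cheapest among the chosen.
{C}: P→C 7·16=112, Q→C 5·13=65, R→C 3·11=33, S→C 4·17=68. Service cost 278.
{B}: service cost 563
{D}: service cost 564
Among all 4 size-1 choices, {C} is lowest.

Choose C only; total service cost 278.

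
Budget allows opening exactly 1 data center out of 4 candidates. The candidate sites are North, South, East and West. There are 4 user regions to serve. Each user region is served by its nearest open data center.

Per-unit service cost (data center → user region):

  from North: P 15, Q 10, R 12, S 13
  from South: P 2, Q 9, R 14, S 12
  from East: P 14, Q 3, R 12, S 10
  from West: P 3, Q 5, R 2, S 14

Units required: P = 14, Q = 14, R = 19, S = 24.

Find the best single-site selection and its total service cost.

With exactly 1 open, each user region uses its cheapest among the chosen.
{West}: P→West 3·14=42, Q→West 5·14=70, R→West 2·19=38, S→West 14·24=336. Service cost 486.
{East}: service cost 706
{South}: service cost 708
Among all 4 size-1 choices, {West} is lowest.

Choose West only; total service cost 486.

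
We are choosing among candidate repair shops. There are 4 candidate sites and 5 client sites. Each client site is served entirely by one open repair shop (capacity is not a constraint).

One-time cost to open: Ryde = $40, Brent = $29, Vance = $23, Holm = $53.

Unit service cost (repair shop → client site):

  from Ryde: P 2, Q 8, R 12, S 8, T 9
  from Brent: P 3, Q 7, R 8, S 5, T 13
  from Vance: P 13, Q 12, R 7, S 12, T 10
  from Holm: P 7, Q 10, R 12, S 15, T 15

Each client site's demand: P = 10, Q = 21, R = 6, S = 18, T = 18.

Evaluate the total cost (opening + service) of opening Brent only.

Each client site is assigned to its cheapest site among the open ones.
{Brent}: P→Brent 3·10=30, Q→Brent 7·21=147, R→Brent 8·6=48, S→Brent 5·18=90, T→Brent 13·18=234. Service 549; fixed 29; total 578.

Total cost: 578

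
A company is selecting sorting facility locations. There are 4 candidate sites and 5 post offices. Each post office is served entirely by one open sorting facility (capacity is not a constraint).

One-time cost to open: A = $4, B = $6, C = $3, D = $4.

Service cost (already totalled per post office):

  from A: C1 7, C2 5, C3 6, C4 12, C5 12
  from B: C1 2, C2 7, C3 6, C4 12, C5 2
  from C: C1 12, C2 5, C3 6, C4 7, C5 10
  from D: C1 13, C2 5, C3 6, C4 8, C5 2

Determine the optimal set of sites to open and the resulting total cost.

Open B and C; minimum total cost 31.

For any fixed open set, each post office goes to its cheapest open site; total = fixed + service.
{B, C}: C1→B 2, C2→C 5, C3→B 6, C4→C 7, C5→B 2. Service 22; fixed 9; total 31.
{B, D}: service 23 + fixed 10 = 33
{A, B, C}: C1→B 2, C2→A 5, C3→A 6, C4→C 7, C5→B 2. Service 22; fixed 13; total 35.
{A, B, C, D}: C1→B 2, C2→A 5, C3→A 6, C4→C 7, C5→B 2. Service 22; fixed 17; total 39.
No other subset beats 31.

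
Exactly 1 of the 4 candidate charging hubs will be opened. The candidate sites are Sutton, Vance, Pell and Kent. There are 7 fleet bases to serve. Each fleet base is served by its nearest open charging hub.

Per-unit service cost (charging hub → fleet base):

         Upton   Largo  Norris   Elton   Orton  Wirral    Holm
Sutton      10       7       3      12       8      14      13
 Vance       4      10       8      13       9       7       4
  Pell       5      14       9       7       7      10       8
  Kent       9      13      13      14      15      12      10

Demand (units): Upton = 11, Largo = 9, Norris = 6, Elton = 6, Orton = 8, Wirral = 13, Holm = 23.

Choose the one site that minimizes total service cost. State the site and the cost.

Choose Vance only; total service cost 515.

With exactly 1 open, each fleet base uses its cheapest among the chosen.
{Vance}: Upton→Vance 4·11=44, Largo→Vance 10·9=90, Norris→Vance 8·6=48, Elton→Vance 13·6=78, Orton→Vance 9·8=72, Wirral→Vance 7·13=91, Holm→Vance 4·23=92. Service cost 515.
{Pell}: service cost 647
{Sutton}: service cost 808
Among all 4 size-1 choices, {Vance} is lowest.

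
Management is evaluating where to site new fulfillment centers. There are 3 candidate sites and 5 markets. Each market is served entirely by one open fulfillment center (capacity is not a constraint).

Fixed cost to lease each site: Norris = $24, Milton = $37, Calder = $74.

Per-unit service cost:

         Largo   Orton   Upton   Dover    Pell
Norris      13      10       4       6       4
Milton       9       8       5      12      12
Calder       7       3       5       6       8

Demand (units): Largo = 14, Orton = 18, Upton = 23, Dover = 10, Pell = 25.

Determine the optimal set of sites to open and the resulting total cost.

For any fixed open set, each market goes to its cheapest open site; total = fixed + service.
{Norris, Calder}: Largo→Calder 7·14=98, Orton→Calder 3·18=54, Upton→Norris 4·23=92, Dover→Norris 6·10=60, Pell→Norris 4·25=100. Service 404; fixed 98; total 502.
{Norris, Milton, Calder}: Largo→Calder 7·14=98, Orton→Calder 3·18=54, Upton→Norris 4·23=92, Dover→Norris 6·10=60, Pell→Norris 4·25=100. Service 404; fixed 135; total 539.
{Norris, Milton}: service 522 + fixed 61 = 583
{Norris}: service 614 + fixed 24 = 638
No other subset beats 502.

Open Norris and Calder; minimum total cost 502.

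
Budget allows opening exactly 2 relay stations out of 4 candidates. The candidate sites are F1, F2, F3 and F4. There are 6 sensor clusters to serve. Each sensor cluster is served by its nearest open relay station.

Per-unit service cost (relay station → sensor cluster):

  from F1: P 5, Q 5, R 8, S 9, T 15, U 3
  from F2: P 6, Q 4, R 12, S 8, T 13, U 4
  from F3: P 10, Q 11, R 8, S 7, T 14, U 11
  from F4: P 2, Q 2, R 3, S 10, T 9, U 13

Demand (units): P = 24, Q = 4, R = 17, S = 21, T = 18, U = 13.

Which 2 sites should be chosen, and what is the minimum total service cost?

With exactly 2 open, each sensor cluster uses its cheapest among the chosen.
{F2, F4}: P→F4 2·24=48, Q→F4 2·4=8, R→F4 3·17=51, S→F2 8·21=168, T→F4 9·18=162, U→F2 4·13=52. Service cost 489.
{F1, F4}: service cost 497
{F3, F4}: service cost 559
Among all 6 size-2 choices, {F2, F4} is lowest.

Choose F2 and F4; total service cost 489.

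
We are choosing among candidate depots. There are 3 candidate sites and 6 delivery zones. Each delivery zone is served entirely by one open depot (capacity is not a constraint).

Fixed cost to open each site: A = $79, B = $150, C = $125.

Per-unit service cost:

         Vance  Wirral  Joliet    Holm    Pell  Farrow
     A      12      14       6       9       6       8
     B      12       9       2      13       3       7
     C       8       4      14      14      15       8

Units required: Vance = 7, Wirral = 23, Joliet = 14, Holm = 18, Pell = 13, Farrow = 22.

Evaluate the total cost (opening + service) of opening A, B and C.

Each delivery zone is assigned to its cheapest site among the open ones.
{A, B, C}: Vance→C 8·7=56, Wirral→C 4·23=92, Joliet→B 2·14=28, Holm→A 9·18=162, Pell→B 3·13=39, Farrow→B 7·22=154. Service 531; fixed 354; total 885.

Total cost: 885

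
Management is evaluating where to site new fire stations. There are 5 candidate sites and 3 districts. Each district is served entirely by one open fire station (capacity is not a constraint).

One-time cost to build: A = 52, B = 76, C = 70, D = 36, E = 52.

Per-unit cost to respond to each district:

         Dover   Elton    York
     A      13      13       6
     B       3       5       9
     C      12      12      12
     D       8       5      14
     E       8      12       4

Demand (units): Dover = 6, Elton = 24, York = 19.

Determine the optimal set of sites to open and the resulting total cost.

Open D and E; minimum total cost 332.

For any fixed open set, each district goes to its cheapest open site; total = fixed + service.
{D, E}: Dover→D 8·6=48, Elton→D 5·24=120, York→E 4·19=76. Service 244; fixed 88; total 332.
{B, E}: service 214 + fixed 128 = 342
{A, D}: Dover→D 8·6=48, Elton→D 5·24=120, York→A 6·19=114. Service 282; fixed 88; total 370.
{A, B, C, D, E}: service 214 + fixed 286 = 500
No other subset beats 332.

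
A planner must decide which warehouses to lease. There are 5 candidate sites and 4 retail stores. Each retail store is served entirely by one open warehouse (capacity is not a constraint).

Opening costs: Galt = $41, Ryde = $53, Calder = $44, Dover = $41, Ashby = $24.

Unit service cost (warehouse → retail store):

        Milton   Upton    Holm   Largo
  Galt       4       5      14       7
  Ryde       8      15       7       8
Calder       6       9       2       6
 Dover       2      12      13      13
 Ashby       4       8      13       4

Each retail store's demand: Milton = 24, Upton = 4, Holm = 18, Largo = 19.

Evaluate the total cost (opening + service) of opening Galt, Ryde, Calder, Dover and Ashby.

Each retail store is assigned to its cheapest site among the open ones.
{Galt, Ryde, Calder, Dover, Ashby}: Milton→Dover 2·24=48, Upton→Galt 5·4=20, Holm→Calder 2·18=36, Largo→Ashby 4·19=76. Service 180; fixed 203; total 383.

Total cost: 383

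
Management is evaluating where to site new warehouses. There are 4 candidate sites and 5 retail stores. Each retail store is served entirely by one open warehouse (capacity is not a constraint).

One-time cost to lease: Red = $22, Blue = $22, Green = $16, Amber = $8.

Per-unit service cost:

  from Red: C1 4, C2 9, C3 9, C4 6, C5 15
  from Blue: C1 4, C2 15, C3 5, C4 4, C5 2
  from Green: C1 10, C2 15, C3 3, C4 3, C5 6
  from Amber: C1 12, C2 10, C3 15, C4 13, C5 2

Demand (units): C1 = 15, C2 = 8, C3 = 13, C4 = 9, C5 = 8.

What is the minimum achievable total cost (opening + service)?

For any fixed open set, each retail store goes to its cheapest open site; total = fixed + service.
{Red, Green, Amber}: C1→Red 4·15=60, C2→Red 9·8=72, C3→Green 3·13=39, C4→Green 3·9=27, C5→Amber 2·8=16. Service 214; fixed 46; total 260.
{Blue, Green, Amber}: service 222 + fixed 46 = 268
{Red, Blue, Green}: service 214 + fixed 60 = 274
{Red, Blue, Green, Amber}: service 214 + fixed 68 = 282
No other subset beats 260.

Minimum total cost: 260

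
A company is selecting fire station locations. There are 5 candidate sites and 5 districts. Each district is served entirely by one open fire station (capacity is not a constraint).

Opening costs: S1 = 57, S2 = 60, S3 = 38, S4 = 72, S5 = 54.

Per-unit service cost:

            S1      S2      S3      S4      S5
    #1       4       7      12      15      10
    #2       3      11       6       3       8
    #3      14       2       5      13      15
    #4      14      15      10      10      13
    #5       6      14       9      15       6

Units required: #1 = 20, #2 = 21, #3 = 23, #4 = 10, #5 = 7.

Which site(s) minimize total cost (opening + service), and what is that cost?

Open S1, S2 and S3; minimum total cost 486.

For any fixed open set, each district goes to its cheapest open site; total = fixed + service.
{S1, S2, S3}: #1→S1 4·20=80, #2→S1 3·21=63, #3→S2 2·23=46, #4→S3 10·10=100, #5→S1 6·7=42. Service 331; fixed 155; total 486.
{S1, S2}: service 371 + fixed 117 = 488
{S1, S3}: service 400 + fixed 95 = 495
{S1, S2, S3, S4, S5}: service 331 + fixed 281 = 612
No other subset beats 486.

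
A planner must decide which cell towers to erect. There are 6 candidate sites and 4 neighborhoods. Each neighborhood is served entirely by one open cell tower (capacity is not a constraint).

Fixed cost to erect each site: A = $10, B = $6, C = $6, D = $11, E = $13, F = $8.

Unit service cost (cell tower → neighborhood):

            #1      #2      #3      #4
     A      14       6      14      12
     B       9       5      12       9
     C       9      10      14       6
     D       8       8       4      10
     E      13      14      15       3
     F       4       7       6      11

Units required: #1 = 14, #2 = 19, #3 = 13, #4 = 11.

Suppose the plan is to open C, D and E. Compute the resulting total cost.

Total cost: 379

Each neighborhood is assigned to its cheapest site among the open ones.
{C, D, E}: #1→D 8·14=112, #2→D 8·19=152, #3→D 4·13=52, #4→E 3·11=33. Service 349; fixed 30; total 379.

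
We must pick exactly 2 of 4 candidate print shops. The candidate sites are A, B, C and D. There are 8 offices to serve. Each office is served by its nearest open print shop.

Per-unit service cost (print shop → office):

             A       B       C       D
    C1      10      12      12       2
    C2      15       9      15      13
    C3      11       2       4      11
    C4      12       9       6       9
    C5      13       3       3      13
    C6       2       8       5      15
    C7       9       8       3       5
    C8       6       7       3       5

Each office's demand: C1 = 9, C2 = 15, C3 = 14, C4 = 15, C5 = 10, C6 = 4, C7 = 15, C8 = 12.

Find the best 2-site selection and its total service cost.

With exactly 2 open, each office uses its cheapest among the chosen.
{C, D}: C1→D 2·9=18, C2→D 13·15=195, C3→C 4·14=56, C4→C 6·15=90, C5→C 3·10=30, C6→C 5·4=20, C7→C 3·15=45, C8→C 3·12=36. Service cost 490.
{B, C}: service cost 492
{B, D}: service cost 513
Among all 6 size-2 choices, {C, D} is lowest.

Choose C and D; total service cost 490.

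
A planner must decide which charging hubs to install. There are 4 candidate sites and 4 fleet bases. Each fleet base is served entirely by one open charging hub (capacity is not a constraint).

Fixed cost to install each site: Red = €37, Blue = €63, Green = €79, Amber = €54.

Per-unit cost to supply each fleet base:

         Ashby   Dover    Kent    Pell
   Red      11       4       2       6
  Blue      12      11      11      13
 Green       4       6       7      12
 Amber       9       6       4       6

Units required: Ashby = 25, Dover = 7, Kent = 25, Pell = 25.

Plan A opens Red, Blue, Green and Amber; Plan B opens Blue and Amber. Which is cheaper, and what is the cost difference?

Plan A is cheaper by 73.

Plan A: {Red, Blue, Green, Amber}: Ashby→Green 4·25=100, Dover→Red 4·7=28, Kent→Red 2·25=50, Pell→Red 6·25=150. Service 328; fixed 233; total 561.
Plan B: {Blue, Amber}: Ashby→Amber 9·25=225, Dover→Amber 6·7=42, Kent→Amber 4·25=100, Pell→Amber 6·25=150. Service 517; fixed 117; total 634.
Difference: |561 − 634| = 73.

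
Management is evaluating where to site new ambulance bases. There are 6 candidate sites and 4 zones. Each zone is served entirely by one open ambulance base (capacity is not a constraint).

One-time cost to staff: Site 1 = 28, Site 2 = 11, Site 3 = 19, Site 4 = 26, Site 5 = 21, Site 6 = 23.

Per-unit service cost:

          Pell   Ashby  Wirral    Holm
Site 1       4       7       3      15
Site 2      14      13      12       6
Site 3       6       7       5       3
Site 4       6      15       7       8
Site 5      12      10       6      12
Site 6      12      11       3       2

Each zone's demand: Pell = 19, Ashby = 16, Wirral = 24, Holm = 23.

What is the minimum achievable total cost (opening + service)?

Minimum total cost: 357

For any fixed open set, each zone goes to its cheapest open site; total = fixed + service.
{Site 1, Site 6}: Pell→Site 1 4·19=76, Ashby→Site 1 7·16=112, Wirral→Site 1 3·24=72, Holm→Site 6 2·23=46. Service 306; fixed 51; total 357.
{Site 1, Site 2, Site 6}: Pell→Site 1 4·19=76, Ashby→Site 1 7·16=112, Wirral→Site 1 3·24=72, Holm→Site 6 2·23=46. Service 306; fixed 62; total 368.
{Site 1, Site 3}: service 329 + fixed 47 = 376
{Site 1, Site 2, Site 3, Site 4, Site 5, Site 6}: service 306 + fixed 128 = 434
No other subset beats 357.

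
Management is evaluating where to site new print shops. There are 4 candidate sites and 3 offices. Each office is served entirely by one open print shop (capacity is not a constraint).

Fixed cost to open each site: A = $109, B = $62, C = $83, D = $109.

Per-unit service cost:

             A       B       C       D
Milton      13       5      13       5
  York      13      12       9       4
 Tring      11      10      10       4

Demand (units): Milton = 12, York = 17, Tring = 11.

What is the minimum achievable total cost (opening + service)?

For any fixed open set, each office goes to its cheapest open site; total = fixed + service.
{D}: Milton→D 5·12=60, York→D 4·17=68, Tring→D 4·11=44. Service 172; fixed 109; total 281.
{B, D}: Milton→B 5·12=60, York→D 4·17=68, Tring→D 4·11=44. Service 172; fixed 171; total 343.
{C, D}: Milton→D 5·12=60, York→D 4·17=68, Tring→D 4·11=44. Service 172; fixed 192; total 364.
{A, B, C, D}: service 172 + fixed 363 = 535
(All 15 nonempty subsets were checked; D only is lowest.)

Minimum total cost: 281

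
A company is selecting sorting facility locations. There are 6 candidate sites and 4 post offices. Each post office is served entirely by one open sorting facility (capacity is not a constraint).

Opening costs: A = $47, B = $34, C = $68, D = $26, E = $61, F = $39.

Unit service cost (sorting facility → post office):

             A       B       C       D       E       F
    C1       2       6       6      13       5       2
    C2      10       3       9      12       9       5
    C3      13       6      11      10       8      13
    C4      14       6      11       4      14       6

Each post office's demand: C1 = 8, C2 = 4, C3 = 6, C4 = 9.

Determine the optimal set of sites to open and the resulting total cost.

For any fixed open set, each post office goes to its cheapest open site; total = fixed + service.
{B}: C1→B 6·8=48, C2→B 3·4=12, C3→B 6·6=36, C4→B 6·9=54. Service 150; fixed 34; total 184.
{B, F}: C1→F 2·8=16, C2→B 3·4=12, C3→B 6·6=36, C4→B 6·9=54. Service 118; fixed 73; total 191.
{B, D}: service 132 + fixed 60 = 192
{A, B, C, D, E, F}: service 100 + fixed 275 = 375
No other subset beats 184.

Open B only; minimum total cost 184.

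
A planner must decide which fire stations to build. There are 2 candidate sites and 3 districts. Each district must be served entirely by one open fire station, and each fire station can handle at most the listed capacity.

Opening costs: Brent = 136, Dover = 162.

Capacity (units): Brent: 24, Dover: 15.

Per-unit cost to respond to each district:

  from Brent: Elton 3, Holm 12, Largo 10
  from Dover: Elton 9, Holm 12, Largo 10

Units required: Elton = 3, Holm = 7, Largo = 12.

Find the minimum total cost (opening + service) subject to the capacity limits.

Minimum total cost: 349

Open {Brent}: Elton→Brent 3·3=9, Holm→Brent 12·7=84, Largo→Brent 10·12=120.
Loads: Brent carries 22/24. Service 213; fixed 136; total 349.
Next best feasible plan costs 511.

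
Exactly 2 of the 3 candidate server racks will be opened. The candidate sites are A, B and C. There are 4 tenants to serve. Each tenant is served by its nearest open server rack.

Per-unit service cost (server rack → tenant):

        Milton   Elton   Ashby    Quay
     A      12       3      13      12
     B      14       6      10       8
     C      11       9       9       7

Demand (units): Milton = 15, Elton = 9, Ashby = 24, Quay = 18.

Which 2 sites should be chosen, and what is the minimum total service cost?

Choose A and C; total service cost 534.

With exactly 2 open, each tenant uses its cheapest among the chosen.
{A, C}: Milton→C 11·15=165, Elton→A 3·9=27, Ashby→C 9·24=216, Quay→C 7·18=126. Service cost 534.
{B, C}: service cost 561
{A, B}: service cost 591
Among all 3 size-2 choices, {A, C} is lowest.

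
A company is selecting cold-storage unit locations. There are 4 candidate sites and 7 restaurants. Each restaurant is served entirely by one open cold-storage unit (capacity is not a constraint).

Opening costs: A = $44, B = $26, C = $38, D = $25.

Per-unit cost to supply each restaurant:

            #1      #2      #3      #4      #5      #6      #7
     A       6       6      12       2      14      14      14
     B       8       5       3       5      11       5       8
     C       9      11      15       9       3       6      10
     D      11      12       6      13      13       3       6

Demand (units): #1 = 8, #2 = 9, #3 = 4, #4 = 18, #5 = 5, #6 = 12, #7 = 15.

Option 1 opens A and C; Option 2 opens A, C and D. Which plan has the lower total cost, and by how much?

Option 2 is cheaper by 95.

Option 1: {A, C}: #1→A 6·8=48, #2→A 6·9=54, #3→A 12·4=48, #4→A 2·18=36, #5→C 3·5=15, #6→C 6·12=72, #7→C 10·15=150. Service 423; fixed 82; total 505.
Option 2: {A, C, D}: #1→A 6·8=48, #2→A 6·9=54, #3→D 6·4=24, #4→A 2·18=36, #5→C 3·5=15, #6→D 3·12=36, #7→D 6·15=90. Service 303; fixed 107; total 410.
Difference: |505 − 410| = 95.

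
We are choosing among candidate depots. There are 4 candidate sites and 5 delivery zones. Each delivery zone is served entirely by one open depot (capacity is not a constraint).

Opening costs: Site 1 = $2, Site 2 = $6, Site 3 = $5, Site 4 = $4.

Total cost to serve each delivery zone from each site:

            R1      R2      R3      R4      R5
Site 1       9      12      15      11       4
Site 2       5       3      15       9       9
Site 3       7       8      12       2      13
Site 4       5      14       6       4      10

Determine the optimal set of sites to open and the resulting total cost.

Open Site 1, Site 2 and Site 4; minimum total cost 34.

For any fixed open set, each delivery zone goes to its cheapest open site; total = fixed + service.
{Site 1, Site 2, Site 4}: R1→Site 2 5, R2→Site 2 3, R3→Site 4 6, R4→Site 4 4, R5→Site 1 4. Service 22; fixed 12; total 34.
{Site 1, Site 3, Site 4}: R1→Site 4 5, R2→Site 3 8, R3→Site 4 6, R4→Site 3 2, R5→Site 1 4. Service 25; fixed 11; total 36.
{Site 1, Site 2, Site 3, Site 4}: service 20 + fixed 17 = 37
{Site 1}: R1→Site 1 9, R2→Site 1 12, R3→Site 1 15, R4→Site 1 11, R5→Site 1 4. Service 51; fixed 2; total 53.
(All 15 nonempty subsets were checked; Site 1, Site 2 and Site 4 is lowest.)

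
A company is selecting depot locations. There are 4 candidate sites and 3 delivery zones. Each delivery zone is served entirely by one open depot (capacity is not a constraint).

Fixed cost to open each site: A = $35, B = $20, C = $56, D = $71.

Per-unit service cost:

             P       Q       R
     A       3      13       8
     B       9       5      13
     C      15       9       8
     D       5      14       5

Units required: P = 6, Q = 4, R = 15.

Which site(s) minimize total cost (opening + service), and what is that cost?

Open A and B; minimum total cost 213.

For any fixed open set, each delivery zone goes to its cheapest open site; total = fixed + service.
{A, B}: P→A 3·6=18, Q→B 5·4=20, R→A 8·15=120. Service 158; fixed 55; total 213.
{B, D}: service 125 + fixed 91 = 216
{A}: service 190 + fixed 35 = 225
{A, B, C, D}: service 113 + fixed 182 = 295
(All 15 nonempty subsets were checked; A and B is lowest.)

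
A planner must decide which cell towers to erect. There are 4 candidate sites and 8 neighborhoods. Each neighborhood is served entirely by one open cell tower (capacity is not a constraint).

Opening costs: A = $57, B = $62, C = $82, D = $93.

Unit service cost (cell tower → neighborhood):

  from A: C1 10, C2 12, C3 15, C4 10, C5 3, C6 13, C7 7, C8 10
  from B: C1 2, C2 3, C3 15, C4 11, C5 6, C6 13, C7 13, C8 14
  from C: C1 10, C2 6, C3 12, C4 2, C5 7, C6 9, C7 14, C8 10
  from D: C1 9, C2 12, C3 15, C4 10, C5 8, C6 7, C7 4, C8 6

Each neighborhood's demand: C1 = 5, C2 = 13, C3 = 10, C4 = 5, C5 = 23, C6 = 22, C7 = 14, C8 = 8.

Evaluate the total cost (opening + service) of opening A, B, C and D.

Each neighborhood is assigned to its cheapest site among the open ones.
{A, B, C, D}: C1→B 2·5=10, C2→B 3·13=39, C3→C 12·10=120, C4→C 2·5=10, C5→A 3·23=69, C6→D 7·22=154, C7→D 4·14=56, C8→D 6·8=48. Service 506; fixed 294; total 800.

Total cost: 800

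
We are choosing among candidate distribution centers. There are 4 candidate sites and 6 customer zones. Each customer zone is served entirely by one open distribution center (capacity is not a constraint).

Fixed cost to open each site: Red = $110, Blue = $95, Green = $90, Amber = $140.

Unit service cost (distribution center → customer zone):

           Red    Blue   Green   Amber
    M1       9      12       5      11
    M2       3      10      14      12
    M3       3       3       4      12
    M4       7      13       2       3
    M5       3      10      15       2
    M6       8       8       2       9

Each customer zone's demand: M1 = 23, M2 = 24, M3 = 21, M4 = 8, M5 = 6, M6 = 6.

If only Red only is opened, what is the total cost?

Each customer zone is assigned to its cheapest site among the open ones.
{Red}: M1→Red 9·23=207, M2→Red 3·24=72, M3→Red 3·21=63, M4→Red 7·8=56, M5→Red 3·6=18, M6→Red 8·6=48. Service 464; fixed 110; total 574.

Total cost: 574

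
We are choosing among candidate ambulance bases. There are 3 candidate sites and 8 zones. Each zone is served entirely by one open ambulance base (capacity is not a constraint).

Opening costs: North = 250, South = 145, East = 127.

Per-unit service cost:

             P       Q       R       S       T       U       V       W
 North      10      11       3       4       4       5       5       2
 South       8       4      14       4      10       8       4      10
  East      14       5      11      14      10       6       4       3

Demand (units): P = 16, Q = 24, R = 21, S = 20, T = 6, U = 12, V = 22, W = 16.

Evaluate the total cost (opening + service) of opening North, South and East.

Each zone is assigned to its cheapest site among the open ones.
{North, South, East}: P→South 8·16=128, Q→South 4·24=96, R→North 3·21=63, S→North 4·20=80, T→North 4·6=24, U→North 5·12=60, V→South 4·22=88, W→North 2·16=32. Service 571; fixed 522; total 1093.

Total cost: 1093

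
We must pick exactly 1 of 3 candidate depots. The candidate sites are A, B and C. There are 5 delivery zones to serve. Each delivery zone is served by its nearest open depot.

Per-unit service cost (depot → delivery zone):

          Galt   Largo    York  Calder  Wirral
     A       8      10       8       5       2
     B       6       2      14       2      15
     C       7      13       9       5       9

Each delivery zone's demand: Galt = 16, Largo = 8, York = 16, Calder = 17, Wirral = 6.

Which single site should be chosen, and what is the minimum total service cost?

With exactly 1 open, each delivery zone uses its cheapest among the chosen.
{A}: Galt→A 8·16=128, Largo→A 10·8=80, York→A 8·16=128, Calder→A 5·17=85, Wirral→A 2·6=12. Service cost 433.
{B}: service cost 460
{C}: service cost 499
Among all 3 size-1 choices, {A} is lowest.

Choose A only; total service cost 433.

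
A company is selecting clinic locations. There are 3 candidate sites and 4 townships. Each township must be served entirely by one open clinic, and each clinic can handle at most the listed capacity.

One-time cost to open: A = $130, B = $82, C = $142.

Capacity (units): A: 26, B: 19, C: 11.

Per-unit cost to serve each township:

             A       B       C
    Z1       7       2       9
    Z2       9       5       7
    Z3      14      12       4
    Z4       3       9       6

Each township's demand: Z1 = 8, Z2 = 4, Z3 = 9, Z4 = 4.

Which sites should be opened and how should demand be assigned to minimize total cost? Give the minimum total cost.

Open {B, C}: Z1→B 2·8=16, Z2→B 5·4=20, Z3→C 4·9=36, Z4→B 9·4=36.
Loads: B carries 16/19, C carries 9/11. Service 108; fixed 224; total 332.
Next best feasible plan costs 360.

Minimum total cost: 332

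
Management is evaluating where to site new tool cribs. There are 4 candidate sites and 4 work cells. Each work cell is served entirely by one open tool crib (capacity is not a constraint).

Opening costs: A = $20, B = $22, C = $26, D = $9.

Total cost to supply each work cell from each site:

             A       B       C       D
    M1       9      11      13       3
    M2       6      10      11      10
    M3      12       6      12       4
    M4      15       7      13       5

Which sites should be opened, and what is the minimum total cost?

Open D only; minimum total cost 31.

For any fixed open set, each work cell goes to its cheapest open site; total = fixed + service.
{D}: M1→D 3, M2→D 10, M3→D 4, M4→D 5. Service 22; fixed 9; total 31.
{A, D}: M1→D 3, M2→A 6, M3→D 4, M4→D 5. Service 18; fixed 29; total 47.
{B, D}: M1→D 3, M2→B 10, M3→D 4, M4→D 5. Service 22; fixed 31; total 53.
{A, B, C, D}: M1→D 3, M2→A 6, M3→D 4, M4→D 5. Service 18; fixed 77; total 95.
(All 15 nonempty subsets were checked; D only is lowest.)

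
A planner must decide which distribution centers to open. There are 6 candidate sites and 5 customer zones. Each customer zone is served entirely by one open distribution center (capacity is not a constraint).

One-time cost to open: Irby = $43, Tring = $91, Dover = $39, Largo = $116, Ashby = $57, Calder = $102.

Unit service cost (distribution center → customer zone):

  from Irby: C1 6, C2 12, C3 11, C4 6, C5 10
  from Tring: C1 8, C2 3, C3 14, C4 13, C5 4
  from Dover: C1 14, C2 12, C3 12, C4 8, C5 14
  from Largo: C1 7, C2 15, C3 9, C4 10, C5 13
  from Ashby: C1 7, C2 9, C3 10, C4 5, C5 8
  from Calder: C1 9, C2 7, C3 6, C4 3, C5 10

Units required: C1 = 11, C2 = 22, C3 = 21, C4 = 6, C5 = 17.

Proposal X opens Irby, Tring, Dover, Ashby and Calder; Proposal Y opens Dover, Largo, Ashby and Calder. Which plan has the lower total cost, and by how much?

Proposal X: {Irby, Tring, Dover, Ashby, Calder}: C1→Irby 6·11=66, C2→Tring 3·22=66, C3→Calder 6·21=126, C4→Calder 3·6=18, C5→Tring 4·17=68. Service 344; fixed 332; total 676.
Proposal Y: {Dover, Largo, Ashby, Calder}: C1→Largo 7·11=77, C2→Calder 7·22=154, C3→Calder 6·21=126, C4→Calder 3·6=18, C5→Ashby 8·17=136. Service 511; fixed 314; total 825.
Difference: |676 − 825| = 149.

Proposal X is cheaper by 149.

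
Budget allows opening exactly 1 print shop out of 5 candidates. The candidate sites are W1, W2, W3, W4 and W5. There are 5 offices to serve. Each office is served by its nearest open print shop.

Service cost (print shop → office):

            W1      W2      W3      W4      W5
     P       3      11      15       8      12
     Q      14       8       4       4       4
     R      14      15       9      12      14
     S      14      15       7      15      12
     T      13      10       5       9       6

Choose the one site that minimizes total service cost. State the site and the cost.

Choose W3 only; total service cost 40.

With exactly 1 open, each office uses its cheapest among the chosen.
{W3}: P→W3 15, Q→W3 4, R→W3 9, S→W3 7, T→W3 5. Service cost 40.
{W4}: service cost 48
{W5}: service cost 48
Among all 5 size-1 choices, {W3} is lowest.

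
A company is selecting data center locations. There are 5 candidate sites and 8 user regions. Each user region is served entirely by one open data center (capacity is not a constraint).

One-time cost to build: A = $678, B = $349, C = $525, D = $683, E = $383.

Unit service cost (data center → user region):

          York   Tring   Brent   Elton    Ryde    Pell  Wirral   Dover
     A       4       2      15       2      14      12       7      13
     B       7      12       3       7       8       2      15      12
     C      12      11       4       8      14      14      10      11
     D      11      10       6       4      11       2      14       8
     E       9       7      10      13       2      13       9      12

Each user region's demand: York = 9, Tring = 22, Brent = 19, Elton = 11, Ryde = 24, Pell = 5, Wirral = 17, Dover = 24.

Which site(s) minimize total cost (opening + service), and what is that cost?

Open E only; minimum total cost 1505.

For any fixed open set, each user region goes to its cheapest open site; total = fixed + service.
{E}: York→E 9·9=81, Tring→E 7·22=154, Brent→E 10·19=190, Elton→E 13·11=143, Ryde→E 2·24=48, Pell→E 13·5=65, Wirral→E 9·17=153, Dover→E 12·24=288. Service 1122; fixed 383; total 1505.
{B}: service 1206 + fixed 349 = 1555
{B, E}: York→B 7·9=63, Tring→E 7·22=154, Brent→B 3·19=57, Elton→B 7·11=77, Ryde→E 2·24=48, Pell→B 2·5=10, Wirral→E 9·17=153, Dover→B 12·24=288. Service 850; fixed 732; total 1582.
{A, B, C, D, E}: service 528 + fixed 2618 = 3146
No other subset beats 1505.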